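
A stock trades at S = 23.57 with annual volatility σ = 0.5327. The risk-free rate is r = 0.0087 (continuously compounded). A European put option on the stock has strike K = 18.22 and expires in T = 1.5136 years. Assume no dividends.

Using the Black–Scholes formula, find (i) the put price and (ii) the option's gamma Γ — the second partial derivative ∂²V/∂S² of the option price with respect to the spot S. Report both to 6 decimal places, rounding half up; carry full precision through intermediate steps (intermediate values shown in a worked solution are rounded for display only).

price = 2.971611
Γ = 0.019632

σ√T = 0.5327·√1.5136 = 0.655373
d₁ = (ln(S/K) + (r+σ²/2)T) / (σ√T) = (ln(23.57/18.22) + (0.0087+0.5327²/2)·1.5136) / 0.655373 = (0.257455 + 0.227925) / 0.655373 = 0.740617
d₂ = d₁ − σ√T = 0.740617 − 0.655373 = 0.085244
e^{−rT} = e^{−0.0087·1.5136} = 0.986918
N(−d₁) = 0.229463,  N(−d₂) = 0.466034
Put price V = K·e^{−rT}·N(−d₂) − S·N(−d₁) = 8.380053 − 5.408443 = 2.971611
φ(d₁) = (1/√(2π))·e^{−d₁²/2} = 0.303251
Γ = φ(d₁) / (S·σ·√T) = 0.019632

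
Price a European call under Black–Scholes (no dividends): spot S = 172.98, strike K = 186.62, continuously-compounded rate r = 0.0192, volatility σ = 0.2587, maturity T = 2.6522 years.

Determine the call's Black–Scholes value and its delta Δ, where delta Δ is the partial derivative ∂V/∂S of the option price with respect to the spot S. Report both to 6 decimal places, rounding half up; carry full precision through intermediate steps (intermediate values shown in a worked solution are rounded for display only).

price = 27.088581
Δ = 0.560159

σ√T = 0.2587·√2.6522 = 0.421308
d₁ = (ln(S/K) + (r+σ²/2)T) / (σ√T) = (ln(172.98/186.62) + (0.0192+0.2587²/2)·2.6522) / 0.421308 = (-0.075898 + 0.139672) / 0.421308 = 0.151371
d₂ = d₁ − σ√T = 0.151371 − 0.421308 = -0.269937
e^{−rT} = e^{−0.0192·2.6522} = 0.950353
N(d₁) = 0.560159,  N(d₂) = 0.393605
Call price V = S·N(d₁) − K·e^{−rT}·N(d₂) = 96.896232 − 69.807650 = 27.088581
Δ = N(d₁) = 0.560159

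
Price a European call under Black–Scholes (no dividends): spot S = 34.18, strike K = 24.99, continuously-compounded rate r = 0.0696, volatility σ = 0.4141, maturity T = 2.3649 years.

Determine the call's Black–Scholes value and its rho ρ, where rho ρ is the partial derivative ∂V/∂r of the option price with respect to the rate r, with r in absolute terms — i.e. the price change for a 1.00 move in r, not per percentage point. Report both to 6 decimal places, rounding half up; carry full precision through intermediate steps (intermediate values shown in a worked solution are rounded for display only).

σ√T = 0.4141·√2.3649 = 0.636813
d₁ = (ln(S/K) + (r+σ²/2)T) / (σ√T) = (ln(34.18/24.99) + (0.0696+0.4141²/2)·2.3649) / 0.636813 = (0.313165 + 0.367362) / 0.636813 = 1.068646
d₂ = d₁ − σ√T = 1.068646 − 0.636813 = 0.431833
e^{−rT} = e^{−0.0696·2.3649} = 0.848235
N(d₁) = 0.857385,  N(d₂) = 0.667069
Call price V = S·N(d₁) − K·e^{−rT}·N(d₂) = 29.305431 − 14.140125 = 15.165307
ρ = K·T·e^{−rT}·N(d₂) = 33.439981

price = 15.165307
ρ = 33.439981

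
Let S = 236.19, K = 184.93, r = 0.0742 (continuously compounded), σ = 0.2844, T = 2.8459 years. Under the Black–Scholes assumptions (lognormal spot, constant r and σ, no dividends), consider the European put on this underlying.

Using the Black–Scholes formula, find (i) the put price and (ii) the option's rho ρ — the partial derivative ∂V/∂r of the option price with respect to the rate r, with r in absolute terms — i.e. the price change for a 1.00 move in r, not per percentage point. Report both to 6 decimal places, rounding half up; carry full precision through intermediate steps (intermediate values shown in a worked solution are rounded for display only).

σ√T = 0.2844·√2.8459 = 0.479777
d₁ = (ln(S/K) + (r+σ²/2)T) / (σ√T) = (ln(236.19/184.93) + (0.0742+0.2844²/2)·2.8459) / 0.479777 = (0.244659 + 0.326259) / 0.479777 = 1.189965
d₂ = d₁ − σ√T = 1.189965 − 0.479777 = 0.710188
e^{−rT} = e^{−0.0742·2.8459} = 0.809640
N(−d₁) = 0.117030,  N(−d₂) = 0.238794
Put price V = K·e^{−rT}·N(−d₂) − S·N(−d₁) = 35.753790 − 27.641321 = 8.112469
ρ = −K·T·e^{−rT}·N(−d₂) = -101.751711

price = 8.112469
ρ = -101.751711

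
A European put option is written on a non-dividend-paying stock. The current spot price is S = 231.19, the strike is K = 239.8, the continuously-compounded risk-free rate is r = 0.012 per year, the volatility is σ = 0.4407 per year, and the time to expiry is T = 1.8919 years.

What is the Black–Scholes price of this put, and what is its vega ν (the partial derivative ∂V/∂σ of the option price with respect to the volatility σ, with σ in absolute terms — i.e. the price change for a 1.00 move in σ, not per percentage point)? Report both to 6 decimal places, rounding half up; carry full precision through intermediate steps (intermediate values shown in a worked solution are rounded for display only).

price = 57.075354
ν = 121.976959

σ√T = 0.4407·√1.8919 = 0.606167
d₁ = (ln(S/K) + (r+σ²/2)T) / (σ√T) = (ln(231.19/239.8) + (0.012+0.4407²/2)·1.8919) / 0.606167 = (-0.036565 + 0.206422) / 0.606167 = 0.280214
d₂ = d₁ − σ√T = 0.280214 − 0.606167 = -0.325953
e^{−rT} = e^{−0.012·1.8919} = 0.977553
N(−d₁) = 0.389657,  N(−d₂) = 0.627770
Put price V = K·e^{−rT}·N(−d₂) − S·N(−d₁) = 147.160062 − 90.084708 = 57.075354
φ(d₁) = (1/√(2π))·e^{−d₁²/2} = 0.383583
ν = S·φ(d₁)·√T = 121.976959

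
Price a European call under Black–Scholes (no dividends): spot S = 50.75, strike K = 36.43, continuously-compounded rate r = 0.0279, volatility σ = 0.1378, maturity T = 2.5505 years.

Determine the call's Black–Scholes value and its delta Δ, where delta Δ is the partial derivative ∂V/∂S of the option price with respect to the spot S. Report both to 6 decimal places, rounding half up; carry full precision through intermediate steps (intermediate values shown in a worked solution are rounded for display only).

price = 16.942585
Δ = 0.973798

σ√T = 0.1378·√2.5505 = 0.220071
d₁ = (ln(S/K) + (r+σ²/2)T) / (σ√T) = (ln(50.75/36.43) + (0.0279+0.1378²/2)·2.5505) / 0.220071 = (0.331519 + 0.095374) / 0.220071 = 1.939803
d₂ = d₁ − σ√T = 1.939803 − 0.220071 = 1.719733
e^{−rT} = e^{−0.0279·2.5505} = 0.931314
N(d₁) = 0.973798,  N(d₂) = 0.957259
Call price V = S·N(d₁) − K·e^{−rT}·N(d₂) = 49.420258 − 32.477673 = 16.942585
Δ = N(d₁) = 0.973798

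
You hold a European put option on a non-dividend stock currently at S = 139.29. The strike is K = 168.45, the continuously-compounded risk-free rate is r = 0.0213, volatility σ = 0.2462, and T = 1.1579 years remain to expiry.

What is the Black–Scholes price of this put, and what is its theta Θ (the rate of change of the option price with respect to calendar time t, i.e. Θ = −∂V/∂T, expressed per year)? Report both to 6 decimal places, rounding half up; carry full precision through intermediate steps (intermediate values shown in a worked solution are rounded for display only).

σ√T = 0.2462·√1.1579 = 0.264925
d₁ = (ln(S/K) + (r+σ²/2)T) / (σ√T) = (ln(139.29/168.45) + (0.0213+0.2462²/2)·1.1579) / 0.264925 = (-0.190081 + 0.059756) / 0.264925 = -0.491931
d₂ = d₁ − σ√T = -0.491931 − 0.264925 = -0.756856
e^{−rT} = e^{−0.0213·1.1579} = 0.975638
N(−d₁) = 0.688616,  N(−d₂) = 0.775432
Put price V = K·e^{−rT}·N(−d₂) − S·N(−d₁) = 127.439352 − 95.917290 = 31.522063
φ(d₁) = (1/√(2π))·e^{−d₁²/2} = 0.353477
Θ = −S·φ(d₁)·σ/(2√T) + r·K·e^{−rT}·N(−d₂) = −5.632534 + 2.714458 = -2.918076

price = 31.522063
Θ = -2.918076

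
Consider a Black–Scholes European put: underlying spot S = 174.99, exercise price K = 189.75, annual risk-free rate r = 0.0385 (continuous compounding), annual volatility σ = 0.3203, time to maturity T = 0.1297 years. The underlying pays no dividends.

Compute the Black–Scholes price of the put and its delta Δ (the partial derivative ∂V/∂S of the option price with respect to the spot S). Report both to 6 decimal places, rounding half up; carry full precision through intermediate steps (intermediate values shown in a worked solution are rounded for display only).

σ√T = 0.3203·√0.1297 = 0.115352
d₁ = (ln(S/K) + (r+σ²/2)T) / (σ√T) = (ln(174.99/189.75) + (0.0385+0.3203²/2)·0.1297) / 0.115352 = (-0.080979 + 0.011647) / 0.115352 = -0.601045
d₂ = d₁ − σ√T = -0.601045 − 0.115352 = -0.716398
e^{−rT} = e^{−0.0385·0.1297} = 0.995019
N(−d₁) = 0.726095,  N(−d₂) = 0.763127
Put price V = K·e^{−rT}·N(−d₂) − S·N(−d₁) = 144.082092 − 127.059368 = 17.022724
Δ = −N(−d₁) = -0.726095

price = 17.022724
Δ = -0.726095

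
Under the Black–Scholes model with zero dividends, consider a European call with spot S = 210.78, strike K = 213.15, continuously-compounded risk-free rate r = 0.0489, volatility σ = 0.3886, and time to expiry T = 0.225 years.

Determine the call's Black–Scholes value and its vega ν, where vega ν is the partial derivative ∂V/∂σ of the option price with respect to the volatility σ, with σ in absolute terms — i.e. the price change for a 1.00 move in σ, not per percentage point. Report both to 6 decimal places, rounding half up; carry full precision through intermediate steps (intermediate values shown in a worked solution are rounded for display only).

σ√T = 0.3886·√0.225 = 0.184329
d₁ = (ln(S/K) + (r+σ²/2)T) / (σ√T) = (ln(210.78/213.15) + (0.0489+0.3886²/2)·0.225) / 0.184329 = (-0.011181 + 0.027991) / 0.184329 = 0.091195
d₂ = d₁ − σ√T = 0.091195 − 0.184329 = -0.093134
e^{−rT} = e^{−0.0489·0.225} = 0.989058
N(d₁) = 0.536331,  N(d₂) = 0.462899
Call price V = S·N(d₁) − K·e^{−rT}·N(d₂) = 113.047892 − 97.587188 = 15.460704
φ(d₁) = (1/√(2π))·e^{−d₁²/2} = 0.397287
ν = S·φ(d₁)·√T = 39.721424

price = 15.460704
ν = 39.721424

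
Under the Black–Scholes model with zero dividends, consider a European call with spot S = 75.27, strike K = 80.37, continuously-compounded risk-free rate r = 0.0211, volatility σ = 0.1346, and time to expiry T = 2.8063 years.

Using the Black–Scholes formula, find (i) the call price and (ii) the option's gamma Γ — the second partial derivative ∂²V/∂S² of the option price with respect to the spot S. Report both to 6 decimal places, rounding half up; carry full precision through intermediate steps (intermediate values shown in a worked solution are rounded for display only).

σ√T = 0.1346·√2.8063 = 0.225482
d₁ = (ln(S/K) + (r+σ²/2)T) / (σ√T) = (ln(75.27/80.37) + (0.0211+0.1346²/2)·2.8063) / 0.225482 = (-0.065559 + 0.084634) / 0.225482 = 0.084595
d₂ = d₁ − σ√T = 0.084595 − 0.225482 = -0.140887
e^{−rT} = e^{−0.0211·2.8063} = 0.942506
N(d₁) = 0.533708,  N(d₂) = 0.443980
Call price V = S·N(d₁) − K·e^{−rT}·N(d₂) = 40.172230 − 33.631107 = 6.541123
φ(d₁) = (1/√(2π))·e^{−d₁²/2} = 0.397517
Γ = φ(d₁) / (S·σ·√T) = 0.023422

price = 6.541123
Γ = 0.023422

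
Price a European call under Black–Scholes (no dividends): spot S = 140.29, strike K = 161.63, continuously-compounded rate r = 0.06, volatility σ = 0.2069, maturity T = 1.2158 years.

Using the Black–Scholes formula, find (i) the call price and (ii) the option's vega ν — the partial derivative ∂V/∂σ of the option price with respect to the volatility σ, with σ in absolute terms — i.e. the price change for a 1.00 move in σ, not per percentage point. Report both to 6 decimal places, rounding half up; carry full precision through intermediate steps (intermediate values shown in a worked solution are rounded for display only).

σ√T = 0.2069·√1.2158 = 0.228135
d₁ = (ln(S/K) + (r+σ²/2)T) / (σ√T) = (ln(140.29/161.63) + (0.06+0.2069²/2)·1.2158) / 0.228135 = (-0.141598 + 0.098971) / 0.228135 = -0.186851
d₂ = d₁ − σ√T = -0.186851 − 0.228135 = -0.414986
e^{−rT} = e^{−0.06·1.2158} = 0.929649
N(d₁) = 0.425889,  N(d₂) = 0.339076
Call price V = S·N(d₁) − K·e^{−rT}·N(d₂) = 59.747906 − 50.949285 = 8.798621
φ(d₁) = (1/√(2π))·e^{−d₁²/2} = 0.392038
ν = S·φ(d₁)·√T = 60.643811

price = 8.798621
ν = 60.643811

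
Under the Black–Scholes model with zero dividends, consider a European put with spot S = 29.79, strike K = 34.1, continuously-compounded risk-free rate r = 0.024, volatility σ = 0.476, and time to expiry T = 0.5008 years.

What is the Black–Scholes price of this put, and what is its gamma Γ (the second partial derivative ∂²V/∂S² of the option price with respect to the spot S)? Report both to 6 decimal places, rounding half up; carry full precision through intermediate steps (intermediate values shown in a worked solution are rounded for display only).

price = 6.474075
Γ = 0.038992

σ√T = 0.476·√0.5008 = 0.336852
d₁ = (ln(S/K) + (r+σ²/2)T) / (σ√T) = (ln(29.79/34.1) + (0.024+0.476²/2)·0.5008) / 0.336852 = (-0.135125 + 0.068754) / 0.336852 = -0.197032
d₂ = d₁ − σ√T = -0.197032 − 0.336852 = -0.533884
e^{−rT} = e^{−0.024·0.5008} = 0.988053
N(−d₁) = 0.578099,  N(−d₂) = 0.703289
Put price V = K·e^{−rT}·N(−d₂) − S·N(−d₁) = 23.695643 − 17.221568 = 6.474075
φ(d₁) = (1/√(2π))·e^{−d₁²/2} = 0.391273
Γ = φ(d₁) / (S·σ·√T) = 0.038992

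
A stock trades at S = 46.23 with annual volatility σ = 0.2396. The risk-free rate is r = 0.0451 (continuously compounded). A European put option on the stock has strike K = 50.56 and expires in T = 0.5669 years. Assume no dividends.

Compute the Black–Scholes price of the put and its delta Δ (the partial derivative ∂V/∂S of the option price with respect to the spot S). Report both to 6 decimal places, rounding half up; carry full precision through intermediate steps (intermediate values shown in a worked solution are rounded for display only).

σ√T = 0.2396·√0.5669 = 0.180401
d₁ = (ln(S/K) + (r+σ²/2)T) / (σ√T) = (ln(46.23/50.56) + (0.0451+0.2396²/2)·0.5669) / 0.180401 = (-0.089532 + 0.041840) / 0.180401 = -0.264367
d₂ = d₁ − σ√T = -0.264367 − 0.180401 = -0.444769
e^{−rT} = e^{−0.0451·0.5669} = 0.974757
N(−d₁) = 0.604252,  N(−d₂) = 0.671757
Put price V = K·e^{−rT}·N(−d₂) − S·N(−d₁) = 33.106658 − 27.934552 = 5.172105
Δ = −N(−d₁) = -0.604252

price = 5.172105
Δ = -0.604252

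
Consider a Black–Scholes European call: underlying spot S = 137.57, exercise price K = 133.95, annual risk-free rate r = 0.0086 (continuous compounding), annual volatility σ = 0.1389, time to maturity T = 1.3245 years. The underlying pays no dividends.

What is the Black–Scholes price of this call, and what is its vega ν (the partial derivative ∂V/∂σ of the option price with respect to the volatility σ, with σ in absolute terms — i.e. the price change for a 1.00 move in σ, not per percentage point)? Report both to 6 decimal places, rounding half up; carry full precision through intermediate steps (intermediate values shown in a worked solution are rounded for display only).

price = 11.410907
ν = 60.048363

σ√T = 0.1389·√1.3245 = 0.159856
d₁ = (ln(S/K) + (r+σ²/2)T) / (σ√T) = (ln(137.57/133.95) + (0.0086+0.1389²/2)·1.3245) / 0.159856 = (0.026666 + 0.024168) / 0.159856 = 0.317999
d₂ = d₁ − σ√T = 0.317999 − 0.159856 = 0.158143
e^{−rT} = e^{−0.0086·1.3245} = 0.988674
N(d₁) = 0.624757,  N(d₂) = 0.562828
Call price V = S·N(d₁) − K·e^{−rT}·N(d₂) = 85.947824 − 74.536917 = 11.410907
φ(d₁) = (1/√(2π))·e^{−d₁²/2} = 0.379273
ν = S·φ(d₁)·√T = 60.048363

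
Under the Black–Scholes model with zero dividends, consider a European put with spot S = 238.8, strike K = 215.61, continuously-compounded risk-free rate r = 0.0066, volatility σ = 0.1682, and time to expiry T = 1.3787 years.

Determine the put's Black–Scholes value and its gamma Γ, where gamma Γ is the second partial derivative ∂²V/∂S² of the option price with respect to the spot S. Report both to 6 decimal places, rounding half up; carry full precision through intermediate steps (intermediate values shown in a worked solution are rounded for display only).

σ√T = 0.1682·√1.3787 = 0.197497
d₁ = (ln(S/K) + (r+σ²/2)T) / (σ√T) = (ln(238.8/215.61) + (0.0066+0.1682²/2)·1.3787) / 0.197497 = (0.102155 + 0.028602) / 0.197497 = 0.662071
d₂ = d₁ − σ√T = 0.662071 − 0.197497 = 0.464574
e^{−rT} = e^{−0.0066·1.3787} = 0.990942
N(−d₁) = 0.253963,  N(−d₂) = 0.321118
Put price V = K·e^{−rT}·N(−d₂) − S·N(−d₁) = 68.609173 − 60.646332 = 7.962841
φ(d₁) = (1/√(2π))·e^{−d₁²/2} = 0.320425
Γ = φ(d₁) / (S·σ·√T) = 0.006794

price = 7.962841
Γ = 0.006794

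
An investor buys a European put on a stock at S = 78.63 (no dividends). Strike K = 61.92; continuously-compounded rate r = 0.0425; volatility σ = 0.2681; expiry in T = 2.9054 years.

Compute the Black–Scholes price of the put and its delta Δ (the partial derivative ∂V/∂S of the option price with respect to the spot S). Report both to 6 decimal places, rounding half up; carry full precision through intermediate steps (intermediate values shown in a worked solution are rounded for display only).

σ√T = 0.2681·√2.9054 = 0.456983
d₁ = (ln(S/K) + (r+σ²/2)T) / (σ√T) = (ln(78.63/61.92) + (0.0425+0.2681²/2)·2.9054) / 0.456983 = (0.238910 + 0.227896) / 0.456983 = 1.021496
d₂ = d₁ − σ√T = 1.021496 − 0.456983 = 0.564514
e^{−rT} = e^{−0.0425·2.9054} = 0.883840
N(−d₁) = 0.153510,  N(−d₂) = 0.286202
Put price V = K·e^{−rT}·N(−d₂) − S·N(−d₁) = 15.663097 − 12.070465 = 3.592631
Δ = −N(−d₁) = -0.153510

price = 3.592631
Δ = -0.153510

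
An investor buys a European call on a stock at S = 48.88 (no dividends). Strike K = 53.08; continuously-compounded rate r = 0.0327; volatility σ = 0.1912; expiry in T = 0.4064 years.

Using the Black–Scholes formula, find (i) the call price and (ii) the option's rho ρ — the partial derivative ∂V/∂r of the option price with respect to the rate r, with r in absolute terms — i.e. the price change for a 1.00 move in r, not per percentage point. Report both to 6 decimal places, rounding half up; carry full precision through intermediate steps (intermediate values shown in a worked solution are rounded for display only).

price = 1.095703
ρ = 5.639664

σ√T = 0.1912·√0.4064 = 0.121889
d₁ = (ln(S/K) + (r+σ²/2)T) / (σ√T) = (ln(48.88/53.08) + (0.0327+0.1912²/2)·0.4064) / 0.121889 = (-0.082432 + 0.020718) / 0.121889 = -0.506314
d₂ = d₁ − σ√T = -0.506314 − 0.121889 = -0.628203
e^{−rT} = e^{−0.0327·0.4064} = 0.986799
N(d₁) = 0.306318,  N(d₂) = 0.264935
Call price V = S·N(d₁) − K·e^{−rT}·N(d₂) = 14.972829 − 13.877126 = 1.095703
ρ = K·T·e^{−rT}·N(d₂) = 5.639664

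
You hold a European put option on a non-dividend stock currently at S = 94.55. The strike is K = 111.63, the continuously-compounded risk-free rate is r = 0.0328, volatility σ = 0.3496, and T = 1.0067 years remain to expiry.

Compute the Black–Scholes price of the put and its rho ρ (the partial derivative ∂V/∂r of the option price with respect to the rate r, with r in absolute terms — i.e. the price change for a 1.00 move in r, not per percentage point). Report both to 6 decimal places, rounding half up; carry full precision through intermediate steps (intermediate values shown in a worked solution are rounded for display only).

σ√T = 0.3496·√1.0067 = 0.350769
d₁ = (ln(S/K) + (r+σ²/2)T) / (σ√T) = (ln(94.55/111.63) + (0.0328+0.3496²/2)·1.0067) / 0.350769 = (-0.166061 + 0.094539) / 0.350769 = -0.203900
d₂ = d₁ − σ√T = -0.203900 − 0.350769 = -0.554669
e^{−rT} = e^{−0.0328·1.0067} = 0.967519
N(−d₁) = 0.580784,  N(−d₂) = 0.710439
Put price V = K·e^{−rT}·N(−d₂) − S·N(−d₁) = 76.730441 − 54.913135 = 21.817306
ρ = −K·T·e^{−rT}·N(−d₂) = -77.244535

price = 21.817306
ρ = -77.244535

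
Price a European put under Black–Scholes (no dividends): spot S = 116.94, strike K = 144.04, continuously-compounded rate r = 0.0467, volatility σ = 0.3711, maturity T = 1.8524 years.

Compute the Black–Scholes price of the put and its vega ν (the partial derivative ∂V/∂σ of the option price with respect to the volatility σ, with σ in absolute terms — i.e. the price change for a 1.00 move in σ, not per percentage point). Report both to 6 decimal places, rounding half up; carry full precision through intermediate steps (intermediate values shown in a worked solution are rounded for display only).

price = 33.111778
ν = 63.491205

σ√T = 0.3711·√1.8524 = 0.505078
d₁ = (ln(S/K) + (r+σ²/2)T) / (σ√T) = (ln(116.94/144.04) + (0.0467+0.3711²/2)·1.8524) / 0.505078 = (-0.208430 + 0.214059) / 0.505078 = 0.011145
d₂ = d₁ − σ√T = 0.011145 − 0.505078 = -0.493933
e^{−rT} = e^{−0.0467·1.8524} = 0.917129
N(−d₁) = 0.495554,  N(−d₂) = 0.689323
Put price V = K·e^{−rT}·N(−d₂) − S·N(−d₁) = 91.061871 − 57.950093 = 33.111778
φ(d₁) = (1/√(2π))·e^{−d₁²/2} = 0.398918
ν = S·φ(d₁)·√T = 63.491205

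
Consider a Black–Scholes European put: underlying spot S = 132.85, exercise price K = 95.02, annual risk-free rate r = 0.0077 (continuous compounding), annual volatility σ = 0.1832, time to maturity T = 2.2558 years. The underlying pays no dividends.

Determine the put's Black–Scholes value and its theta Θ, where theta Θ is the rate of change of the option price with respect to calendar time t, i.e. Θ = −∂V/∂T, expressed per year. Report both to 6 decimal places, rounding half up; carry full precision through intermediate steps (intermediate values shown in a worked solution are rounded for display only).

price = 1.442865
Θ = -1.090703

σ√T = 0.1832·√2.2558 = 0.275154
d₁ = (ln(S/K) + (r+σ²/2)T) / (σ√T) = (ln(132.85/95.02) + (0.0077+0.1832²/2)·2.2558) / 0.275154 = (0.335133 + 0.055225) / 0.275154 = 1.418689
d₂ = d₁ − σ√T = 1.418689 − 0.275154 = 1.143535
e^{−rT} = e^{−0.0077·2.2558} = 0.982780
N(−d₁) = 0.077995,  N(−d₂) = 0.126408
Put price V = K·e^{−rT}·N(−d₂) − S·N(−d₁) = 11.804489 − 10.361624 = 1.442865
φ(d₁) = (1/√(2π))·e^{−d₁²/2} = 0.145835
Θ = −S·φ(d₁)·σ/(2√T) + r·K·e^{−rT}·N(−d₂) = −1.181597 + 0.090895 = -1.090703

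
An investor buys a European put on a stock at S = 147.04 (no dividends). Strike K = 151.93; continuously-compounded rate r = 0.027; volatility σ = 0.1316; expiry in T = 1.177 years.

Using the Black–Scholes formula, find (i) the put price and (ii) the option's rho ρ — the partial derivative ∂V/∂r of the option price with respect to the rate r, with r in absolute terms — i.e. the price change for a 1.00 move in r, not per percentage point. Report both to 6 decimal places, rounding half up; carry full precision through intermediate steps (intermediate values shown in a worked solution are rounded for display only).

price = 8.440949
ρ = -91.995179

σ√T = 0.1316·√1.177 = 0.142772
d₁ = (ln(S/K) + (r+σ²/2)T) / (σ√T) = (ln(147.04/151.93) + (0.027+0.1316²/2)·1.177) / 0.142772 = (-0.032715 + 0.041971) / 0.142772 = 0.064829
d₂ = d₁ − σ√T = 0.064829 − 0.142772 = -0.077944
e^{−rT} = e^{−0.027·1.177} = 0.968721
N(−d₁) = 0.474155,  N(−d₂) = 0.531064
Put price V = K·e^{−rT}·N(−d₂) − S·N(−d₁) = 78.160730 − 69.719781 = 8.440949
ρ = −K·T·e^{−rT}·N(−d₂) = -91.995179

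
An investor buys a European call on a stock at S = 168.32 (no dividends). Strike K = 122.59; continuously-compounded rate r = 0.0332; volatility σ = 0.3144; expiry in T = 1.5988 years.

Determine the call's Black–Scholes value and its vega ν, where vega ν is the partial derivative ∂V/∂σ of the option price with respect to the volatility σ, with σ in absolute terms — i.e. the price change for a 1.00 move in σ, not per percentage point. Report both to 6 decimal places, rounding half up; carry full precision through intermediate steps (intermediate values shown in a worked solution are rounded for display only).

σ√T = 0.3144·√1.5988 = 0.397539
d₁ = (ln(S/K) + (r+σ²/2)T) / (σ√T) = (ln(168.32/122.59) + (0.0332+0.3144²/2)·1.5988) / 0.397539 = (0.317021 + 0.132099) / 0.397539 = 1.129752
d₂ = d₁ − σ√T = 1.129752 − 0.397539 = 0.732213
e^{−rT} = e^{−0.0332·1.5988} = 0.948304
N(d₁) = 0.870710,  N(d₂) = 0.767981
Call price V = S·N(d₁) − K·e^{−rT}·N(d₂) = 146.557834 − 89.279738 = 57.278096
φ(d₁) = (1/√(2π))·e^{−d₁²/2} = 0.210745
ν = S·φ(d₁)·√T = 44.852783

price = 57.278096
ν = 44.852783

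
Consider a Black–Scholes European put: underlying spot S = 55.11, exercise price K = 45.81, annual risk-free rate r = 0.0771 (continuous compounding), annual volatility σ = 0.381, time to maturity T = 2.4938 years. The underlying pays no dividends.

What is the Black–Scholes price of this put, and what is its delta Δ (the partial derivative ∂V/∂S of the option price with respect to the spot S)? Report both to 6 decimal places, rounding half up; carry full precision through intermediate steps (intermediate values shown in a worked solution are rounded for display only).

σ√T = 0.381·√2.4938 = 0.601666
d₁ = (ln(S/K) + (r+σ²/2)T) / (σ√T) = (ln(55.11/45.81) + (0.0771+0.381²/2)·2.4938) / 0.601666 = (0.184829 + 0.373273) / 0.601666 = 0.927594
d₂ = d₁ − σ√T = 0.927594 − 0.601666 = 0.325927
e^{−rT} = e^{−0.0771·2.4938} = 0.825082
N(−d₁) = 0.176809,  N(−d₂) = 0.372240
Put price V = K·e^{−rT}·N(−d₂) − S·N(−d₁) = 14.069553 − 9.743954 = 4.325599
Δ = −N(−d₁) = -0.176809

price = 4.325599
Δ = -0.176809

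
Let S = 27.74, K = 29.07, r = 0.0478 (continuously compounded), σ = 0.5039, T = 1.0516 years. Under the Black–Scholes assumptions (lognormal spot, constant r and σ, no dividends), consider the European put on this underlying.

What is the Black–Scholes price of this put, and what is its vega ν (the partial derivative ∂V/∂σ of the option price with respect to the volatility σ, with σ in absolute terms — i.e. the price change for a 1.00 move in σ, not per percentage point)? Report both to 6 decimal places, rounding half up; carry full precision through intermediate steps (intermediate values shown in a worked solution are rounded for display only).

price = 5.598423
ν = 10.956977

σ√T = 0.5039·√1.0516 = 0.516737
d₁ = (ln(S/K) + (r+σ²/2)T) / (σ√T) = (ln(27.74/29.07) + (0.0478+0.5039²/2)·1.0516) / 0.516737 = (-0.046831 + 0.183775) / 0.516737 = 0.265016
d₂ = d₁ − σ√T = 0.265016 − 0.516737 = -0.251721
e^{−rT} = e^{−0.0478·1.0516} = 0.950976
N(−d₁) = 0.395498,  N(−d₂) = 0.599372
Put price V = K·e^{−rT}·N(−d₂) − S·N(−d₁) = 16.569549 − 10.971126 = 5.598423
φ(d₁) = (1/√(2π))·e^{−d₁²/2} = 0.385176
ν = S·φ(d₁)·√T = 10.956977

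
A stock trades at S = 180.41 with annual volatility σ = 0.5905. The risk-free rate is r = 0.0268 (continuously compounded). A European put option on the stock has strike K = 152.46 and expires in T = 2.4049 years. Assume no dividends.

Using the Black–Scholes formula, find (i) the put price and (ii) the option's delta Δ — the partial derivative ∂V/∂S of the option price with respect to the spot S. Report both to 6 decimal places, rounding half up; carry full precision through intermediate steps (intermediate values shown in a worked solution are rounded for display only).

σ√T = 0.5905·√2.4049 = 0.915732
d₁ = (ln(S/K) + (r+σ²/2)T) / (σ√T) = (ln(180.41/152.46) + (0.0268+0.5905²/2)·2.4049) / 0.915732 = (0.168330 + 0.483734) / 0.915732 = 0.712068
d₂ = d₁ − σ√T = 0.712068 − 0.915732 = -0.203664
e^{−rT} = e^{−0.0268·2.4049} = 0.937582
N(−d₁) = 0.238211,  N(−d₂) = 0.580692
Put price V = K·e^{−rT}·N(−d₂) − S·N(−d₁) = 83.006257 − 42.975695 = 40.030562
Δ = −N(−d₁) = -0.238211

price = 40.030562
Δ = -0.238211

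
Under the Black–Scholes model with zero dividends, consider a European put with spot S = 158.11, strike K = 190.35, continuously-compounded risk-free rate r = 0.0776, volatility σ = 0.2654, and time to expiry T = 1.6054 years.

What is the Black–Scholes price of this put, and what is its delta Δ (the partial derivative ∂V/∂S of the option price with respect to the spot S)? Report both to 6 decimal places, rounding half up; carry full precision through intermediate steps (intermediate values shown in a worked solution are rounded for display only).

price = 27.101149
Δ = -0.505285

σ√T = 0.2654·√1.6054 = 0.336273
d₁ = (ln(S/K) + (r+σ²/2)T) / (σ√T) = (ln(158.11/190.35) + (0.0776+0.2654²/2)·1.6054) / 0.336273 = (-0.185573 + 0.181119) / 0.336273 = -0.013247
d₂ = d₁ − σ√T = -0.013247 − 0.336273 = -0.349520
e^{−rT} = e^{−0.0776·1.6054} = 0.882868
N(−d₁) = 0.505285,  N(−d₂) = 0.636651
Put price V = K·e^{−rT}·N(−d₂) − S·N(−d₁) = 106.991689 − 79.890540 = 27.101149
Δ = −N(−d₁) = -0.505285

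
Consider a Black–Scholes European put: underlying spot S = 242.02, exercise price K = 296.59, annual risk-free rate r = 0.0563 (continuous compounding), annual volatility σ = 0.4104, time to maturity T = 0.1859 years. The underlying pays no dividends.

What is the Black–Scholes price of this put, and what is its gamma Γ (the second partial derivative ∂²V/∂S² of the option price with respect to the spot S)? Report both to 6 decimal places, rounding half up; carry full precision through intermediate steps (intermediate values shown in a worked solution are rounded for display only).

σ√T = 0.4104·√0.1859 = 0.176949
d₁ = (ln(S/K) + (r+σ²/2)T) / (σ√T) = (ln(242.02/296.59) + (0.0563+0.4104²/2)·0.1859) / 0.176949 = (-0.203330 + 0.026122) / 0.176949 = -1.001471
d₂ = d₁ − σ√T = -1.001471 − 0.176949 = -1.178419
e^{−rT} = e^{−0.0563·0.1859} = 0.989588
N(−d₁) = 0.841700,  N(−d₂) = 0.880685
Put price V = K·e^{−rT}·N(−d₂) − S·N(−d₁) = 258.482897 − 203.708311 = 54.774587
φ(d₁) = (1/√(2π))·e^{−d₁²/2} = 0.241615
Γ = φ(d₁) / (S·σ·√T) = 0.005642

price = 54.774587
Γ = 0.005642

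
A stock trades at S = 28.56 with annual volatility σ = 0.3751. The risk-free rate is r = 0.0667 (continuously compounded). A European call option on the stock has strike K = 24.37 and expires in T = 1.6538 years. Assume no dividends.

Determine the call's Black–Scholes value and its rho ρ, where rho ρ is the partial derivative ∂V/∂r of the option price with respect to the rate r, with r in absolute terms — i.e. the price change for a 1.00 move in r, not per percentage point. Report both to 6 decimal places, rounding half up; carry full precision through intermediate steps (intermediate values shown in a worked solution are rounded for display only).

price = 8.877378
ρ = 22.527746

σ√T = 0.3751·√1.6538 = 0.482379
d₁ = (ln(S/K) + (r+σ²/2)T) / (σ√T) = (ln(28.56/24.37) + (0.0667+0.3751²/2)·1.6538) / 0.482379 = (0.158654 + 0.226653) / 0.482379 = 0.798765
d₂ = d₁ − σ√T = 0.798765 − 0.482379 = 0.316386
e^{−rT} = e^{−0.0667·1.6538} = 0.895558
N(d₁) = 0.787787,  N(d₂) = 0.624145
Call price V = S·N(d₁) − K·e^{−rT}·N(d₂) = 22.499186 − 13.621808 = 8.877378
ρ = K·T·e^{−rT}·N(d₂) = 22.527746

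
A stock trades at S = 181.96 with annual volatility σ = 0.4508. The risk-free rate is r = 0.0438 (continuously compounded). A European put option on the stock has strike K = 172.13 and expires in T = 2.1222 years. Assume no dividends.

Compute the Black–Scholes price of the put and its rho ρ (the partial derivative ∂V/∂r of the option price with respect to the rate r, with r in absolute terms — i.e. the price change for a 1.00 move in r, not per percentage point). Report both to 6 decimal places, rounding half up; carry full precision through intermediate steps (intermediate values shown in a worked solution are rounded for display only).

σ√T = 0.4508·√2.1222 = 0.656715
d₁ = (ln(S/K) + (r+σ²/2)T) / (σ√T) = (ln(181.96/172.13) + (0.0438+0.4508²/2)·2.1222) / 0.656715 = (0.055537 + 0.308590) / 0.656715 = 0.554467
d₂ = d₁ − σ√T = 0.554467 − 0.656715 = -0.102249
e^{−rT} = e^{−0.0438·2.1222} = 0.911237
N(−d₁) = 0.289630,  N(−d₂) = 0.540720
Put price V = K·e^{−rT}·N(−d₂) − S·N(−d₁) = 84.812634 − 52.701033 = 32.111602
ρ = −K·T·e^{−rT}·N(−d₂) = -179.989373

price = 32.111602
ρ = -179.989373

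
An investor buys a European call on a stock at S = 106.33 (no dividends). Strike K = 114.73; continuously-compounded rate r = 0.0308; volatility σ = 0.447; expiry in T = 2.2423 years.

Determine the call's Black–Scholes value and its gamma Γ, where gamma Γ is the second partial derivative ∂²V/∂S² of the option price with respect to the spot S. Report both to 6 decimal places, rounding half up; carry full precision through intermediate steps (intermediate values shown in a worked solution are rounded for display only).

σ√T = 0.447·√2.2423 = 0.669352
d₁ = (ln(S/K) + (r+σ²/2)T) / (σ√T) = (ln(106.33/114.73) + (0.0308+0.447²/2)·2.2423) / 0.669352 = (-0.076034 + 0.293079) / 0.669352 = 0.324261
d₂ = d₁ − σ√T = 0.324261 − 0.669352 = -0.345091
e^{−rT} = e^{−0.0308·2.2423} = 0.933268
N(d₁) = 0.627130,  N(d₂) = 0.365013
Call price V = S·N(d₁) − K·e^{−rT}·N(d₂) = 66.682707 − 39.083351 = 27.599356
φ(d₁) = (1/√(2π))·e^{−d₁²/2} = 0.378511
Γ = φ(d₁) / (S·σ·√T) = 0.005318

price = 27.599356
Γ = 0.005318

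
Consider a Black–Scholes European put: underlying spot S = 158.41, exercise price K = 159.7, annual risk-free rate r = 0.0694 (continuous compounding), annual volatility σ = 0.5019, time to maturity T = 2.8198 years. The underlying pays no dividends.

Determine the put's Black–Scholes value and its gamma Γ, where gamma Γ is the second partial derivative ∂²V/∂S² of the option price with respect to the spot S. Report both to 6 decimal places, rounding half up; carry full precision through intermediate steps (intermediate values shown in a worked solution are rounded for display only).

price = 34.851369
Γ = 0.002429

σ√T = 0.5019·√2.8198 = 0.842804
d₁ = (ln(S/K) + (r+σ²/2)T) / (σ√T) = (ln(158.41/159.7) + (0.0694+0.5019²/2)·2.8198) / 0.842804 = (-0.008110 + 0.550853) / 0.842804 = 0.643973
d₂ = d₁ − σ√T = 0.643973 − 0.842804 = -0.198831
e^{−rT} = e^{−0.0694·2.8198} = 0.822264
N(−d₁) = 0.259797,  N(−d₂) = 0.578802
Put price V = K·e^{−rT}·N(−d₂) − S·N(−d₁) = 76.005737 − 41.154368 = 34.851369
φ(d₁) = (1/√(2π))·e^{−d₁²/2} = 0.324234
Γ = φ(d₁) / (S·σ·√T) = 0.002429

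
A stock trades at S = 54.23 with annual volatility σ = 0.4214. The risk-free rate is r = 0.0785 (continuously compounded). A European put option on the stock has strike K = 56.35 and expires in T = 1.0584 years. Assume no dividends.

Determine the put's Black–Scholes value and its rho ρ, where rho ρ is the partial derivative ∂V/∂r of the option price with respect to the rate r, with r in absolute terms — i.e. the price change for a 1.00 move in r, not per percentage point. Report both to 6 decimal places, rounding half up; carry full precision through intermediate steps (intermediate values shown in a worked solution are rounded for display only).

σ√T = 0.4214·√1.0584 = 0.433530
d₁ = (ln(S/K) + (r+σ²/2)T) / (σ√T) = (ln(54.23/56.35) + (0.0785+0.4214²/2)·1.0584) / 0.433530 = (-0.038348 + 0.177059) / 0.433530 = 0.319956
d₂ = d₁ − σ√T = 0.319956 − 0.433530 = -0.113574
e^{−rT} = e^{−0.0785·1.0584} = 0.920273
N(−d₁) = 0.374501,  N(−d₂) = 0.545212
Put price V = K·e^{−rT}·N(−d₂) − S·N(−d₁) = 28.273298 − 20.309178 = 7.964121
ρ = −K·T·e^{−rT}·N(−d₂) = -29.924459

price = 7.964121
ρ = -29.924459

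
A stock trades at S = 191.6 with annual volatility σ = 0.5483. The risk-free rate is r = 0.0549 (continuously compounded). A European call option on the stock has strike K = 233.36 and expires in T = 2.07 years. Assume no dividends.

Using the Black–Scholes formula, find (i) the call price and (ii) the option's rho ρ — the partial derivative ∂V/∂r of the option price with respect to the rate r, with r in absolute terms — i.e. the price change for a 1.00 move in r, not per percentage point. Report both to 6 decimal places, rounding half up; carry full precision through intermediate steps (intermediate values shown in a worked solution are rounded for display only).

σ√T = 0.5483·√2.07 = 0.788866
d₁ = (ln(S/K) + (r+σ²/2)T) / (σ√T) = (ln(191.6/233.36) + (0.0549+0.5483²/2)·2.07) / 0.788866 = (-0.197172 + 0.424798) / 0.788866 = 0.288548
d₂ = d₁ − σ√T = 0.288548 − 0.788866 = -0.500319
e^{−rT} = e^{−0.0549·2.07} = 0.892577
N(d₁) = 0.613536,  N(d₂) = 0.308425
Call price V = S·N(d₁) − K·e^{−rT}·N(d₂) = 117.553545 − 64.242435 = 53.311110
ρ = K·T·e^{−rT}·N(d₂) = 132.981840

price = 53.311110
ρ = 132.981840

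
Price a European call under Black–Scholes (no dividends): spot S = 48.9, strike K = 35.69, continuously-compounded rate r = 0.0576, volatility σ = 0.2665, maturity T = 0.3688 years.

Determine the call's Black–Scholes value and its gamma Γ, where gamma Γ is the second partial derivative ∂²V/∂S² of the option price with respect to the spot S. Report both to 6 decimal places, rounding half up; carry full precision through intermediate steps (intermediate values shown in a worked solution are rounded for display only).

price = 14.006139
Γ = 0.004913

σ√T = 0.2665·√0.3688 = 0.161843
d₁ = (ln(S/K) + (r+σ²/2)T) / (σ√T) = (ln(48.9/35.69) + (0.0576+0.2665²/2)·0.3688) / 0.161843 = (0.314907 + 0.034339) / 0.161843 = 2.157939
d₂ = d₁ − σ√T = 2.157939 − 0.161843 = 1.996096
e^{−rT} = e^{−0.0576·0.3688} = 0.978981
N(d₁) = 0.984534,  N(d₂) = 0.977038
Call price V = S·N(d₁) − K·e^{−rT}·N(d₂) = 48.143698 − 34.137558 = 14.006139
φ(d₁) = (1/√(2π))·e^{−d₁²/2} = 0.038880
Γ = φ(d₁) / (S·σ·√T) = 0.004913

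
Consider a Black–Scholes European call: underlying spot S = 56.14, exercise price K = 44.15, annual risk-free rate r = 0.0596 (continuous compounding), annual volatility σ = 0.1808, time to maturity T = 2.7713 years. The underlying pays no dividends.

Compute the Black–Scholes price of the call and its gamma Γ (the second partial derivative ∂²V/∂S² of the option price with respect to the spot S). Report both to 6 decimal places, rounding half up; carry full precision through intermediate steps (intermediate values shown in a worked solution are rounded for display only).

σ√T = 0.1808·√2.7713 = 0.300982
d₁ = (ln(S/K) + (r+σ²/2)T) / (σ√T) = (ln(56.14/44.15) + (0.0596+0.1808²/2)·2.7713) / 0.300982 = (0.240256 + 0.210464) / 0.300982 = 1.497500
d₂ = d₁ − σ√T = 1.497500 − 0.300982 = 1.196518
e^{−rT} = e^{−0.0596·2.7713} = 0.847750
N(d₁) = 0.932868,  N(d₂) = 0.884253
Call price V = S·N(d₁) − K·e^{−rT}·N(d₂) = 52.371230 − 33.095957 = 19.275274
φ(d₁) = (1/√(2π))·e^{−d₁²/2} = 0.130004
Γ = φ(d₁) / (S·σ·√T) = 0.007694

price = 19.275274
Γ = 0.007694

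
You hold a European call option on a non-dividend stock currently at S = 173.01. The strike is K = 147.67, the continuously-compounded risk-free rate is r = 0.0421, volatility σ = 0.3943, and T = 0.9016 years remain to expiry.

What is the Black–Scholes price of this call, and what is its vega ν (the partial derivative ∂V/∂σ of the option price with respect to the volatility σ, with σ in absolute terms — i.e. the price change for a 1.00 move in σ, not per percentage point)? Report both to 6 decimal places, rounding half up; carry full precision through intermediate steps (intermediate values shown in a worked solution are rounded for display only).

price = 41.918115
ν = 50.878819

σ√T = 0.3943·√0.9016 = 0.374398
d₁ = (ln(S/K) + (r+σ²/2)T) / (σ√T) = (ln(173.01/147.67) + (0.0421+0.3943²/2)·0.9016) / 0.374398 = (0.158369 + 0.108044) / 0.374398 = 0.711579
d₂ = d₁ − σ√T = 0.711579 − 0.374398 = 0.337180
e^{−rT} = e^{−0.0421·0.9016} = 0.962754
N(d₁) = 0.761637,  N(d₂) = 0.632010
Call price V = S·N(d₁) − K·e^{−rT}·N(d₂) = 131.770833 − 89.852719 = 41.918115
φ(d₁) = (1/√(2π))·e^{−d₁²/2} = 0.309713
ν = S·φ(d₁)·√T = 50.878819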